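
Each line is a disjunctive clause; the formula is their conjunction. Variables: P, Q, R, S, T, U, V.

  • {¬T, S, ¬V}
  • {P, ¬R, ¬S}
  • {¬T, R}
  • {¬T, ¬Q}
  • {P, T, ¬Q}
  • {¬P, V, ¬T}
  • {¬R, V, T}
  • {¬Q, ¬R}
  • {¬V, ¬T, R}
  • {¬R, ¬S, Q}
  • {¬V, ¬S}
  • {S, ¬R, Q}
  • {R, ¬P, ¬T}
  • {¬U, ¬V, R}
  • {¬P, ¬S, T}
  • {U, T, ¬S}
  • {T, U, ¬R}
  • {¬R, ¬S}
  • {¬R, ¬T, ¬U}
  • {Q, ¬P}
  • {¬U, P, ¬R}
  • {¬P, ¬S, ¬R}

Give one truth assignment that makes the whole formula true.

P=T, Q=T, R=F, S=F, T=F, U=T, V=F

Try P = True.
  then Q is forced to True.
  then T is forced to False.
  then R is forced to False.
  then S is forced to False.
Branch on U: take U = True.
  then V is forced to False.
Check each clause:
  1. {S, ¬V, ¬T} — ¬V is true.
  2. {¬S, ¬R, P} — P is true.
  3. {¬T, R} — ¬T is true.
  4. {¬T, ¬Q} — ¬T is true.
  5. {T, ¬Q, P} — P is true.
  6. {¬T, ¬P, V} — ¬T is true.
  7. {V, ¬R, T} — ¬R is true.
  8. {¬Q, ¬R} — ¬R is true.
  9. {¬V, R, ¬T} — ¬V is true.
  10. {Q, ¬R, ¬S} — Q is true.
  11. {¬V, ¬S} — ¬V is true.
  12. {Q, ¬R, S} — Q is true.
  13. {R, ¬T, ¬P} — ¬T is true.
  14. {R, ¬U, ¬V} — ¬V is true.
  15. {¬P, ¬S, T} — ¬S is true.
  16. {¬S, U, T} — ¬S is true.
  17. {T, U, ¬R} — ¬R is true.
  18. {¬R, ¬S} — ¬S is true.
  19. {¬T, ¬R, ¬U} — ¬T is true.
  20. {Q, ¬P} — Q is true.
  21. {P, ¬R, ¬U} — P is true.
  22. {¬R, ¬P, ¬S} — ¬S is true.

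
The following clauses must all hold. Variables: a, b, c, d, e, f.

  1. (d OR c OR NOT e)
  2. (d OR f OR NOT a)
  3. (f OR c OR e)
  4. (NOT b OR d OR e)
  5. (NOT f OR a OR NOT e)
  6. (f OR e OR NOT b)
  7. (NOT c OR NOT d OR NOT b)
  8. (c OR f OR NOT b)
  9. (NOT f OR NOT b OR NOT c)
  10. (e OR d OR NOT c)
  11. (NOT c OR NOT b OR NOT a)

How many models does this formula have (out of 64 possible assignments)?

20

Case analysis on c and b:
  c=1, b=1: remaining (a,d,e,f) ∈ {(0,0,1,0)} — 1.
  c=1, b=0: 9 of the 16 assignments to (a,d,e,f) work.
  c=0, b=1: remaining (a,d,e,f) ∈ {(0,1,0,1); (1,1,0,1); (1,1,1,1)} — 3.
  c=0, b=0: 7 of the 16 assignments to (a,d,e,f) work.
Total: 1 + 9 + 3 + 7 = 20.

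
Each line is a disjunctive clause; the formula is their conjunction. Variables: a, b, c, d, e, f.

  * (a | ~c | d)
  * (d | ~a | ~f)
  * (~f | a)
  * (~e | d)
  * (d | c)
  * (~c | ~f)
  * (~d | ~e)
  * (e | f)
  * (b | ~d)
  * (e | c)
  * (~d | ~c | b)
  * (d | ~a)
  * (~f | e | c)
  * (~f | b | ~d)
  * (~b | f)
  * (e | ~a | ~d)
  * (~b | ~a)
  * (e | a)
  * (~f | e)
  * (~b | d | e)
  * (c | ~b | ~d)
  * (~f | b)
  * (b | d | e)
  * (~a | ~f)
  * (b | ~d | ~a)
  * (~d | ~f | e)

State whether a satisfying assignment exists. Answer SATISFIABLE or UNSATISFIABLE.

UNSATISFIABLE

d = True:
  propagation gives e=False, f=True; an empty clause results — contradiction.
d = False:
  propagation gives e=False, c=True, a=True; an empty clause results — contradiction.
Every branch closes, so no satisfying assignment exists.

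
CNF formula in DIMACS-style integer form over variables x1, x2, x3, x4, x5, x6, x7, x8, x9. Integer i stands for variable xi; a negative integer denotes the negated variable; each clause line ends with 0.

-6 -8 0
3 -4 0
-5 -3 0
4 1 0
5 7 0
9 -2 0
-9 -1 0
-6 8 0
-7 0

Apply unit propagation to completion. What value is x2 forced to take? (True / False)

Unit clause (~x7) sets x7 = False.
In (x7 | x5), x7 is now false; x5 must hold, so x5 = True.
(~x3 | ~x5): since x5 = True, the clause reduces to (~x3). x3 = False.
(~x4 | x3) with x3 = False leaves only ~x4, so x4 = False.
In (x4 | x1), x4 is now false; x1 must hold, so x1 = True.
(~x1 | ~x9): since x1 = True, the clause reduces to (~x9). x9 = False.
From (x9 | ~x2) and x9 = False: x2 = False.

False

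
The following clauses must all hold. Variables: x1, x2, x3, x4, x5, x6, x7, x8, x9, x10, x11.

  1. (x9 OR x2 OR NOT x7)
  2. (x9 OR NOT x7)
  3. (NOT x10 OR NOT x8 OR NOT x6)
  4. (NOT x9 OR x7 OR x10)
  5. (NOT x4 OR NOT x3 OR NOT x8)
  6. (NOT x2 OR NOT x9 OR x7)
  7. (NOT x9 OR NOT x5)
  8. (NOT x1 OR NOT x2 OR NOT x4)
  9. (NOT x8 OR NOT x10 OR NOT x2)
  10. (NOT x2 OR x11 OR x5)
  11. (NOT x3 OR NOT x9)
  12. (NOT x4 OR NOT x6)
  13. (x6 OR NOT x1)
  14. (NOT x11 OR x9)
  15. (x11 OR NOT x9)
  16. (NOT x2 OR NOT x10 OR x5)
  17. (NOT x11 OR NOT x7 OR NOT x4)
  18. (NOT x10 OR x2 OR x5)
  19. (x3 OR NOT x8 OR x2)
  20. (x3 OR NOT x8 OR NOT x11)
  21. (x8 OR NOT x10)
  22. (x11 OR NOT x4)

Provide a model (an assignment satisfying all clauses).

x1=True, x2=False, x3=False, x4=False, x5=False, x6=True, x7=False, x8=False, x9=False, x10=False, x11=False

Pure literal: x4 appears only negated; assign x4 = False.
Set x1 = True and propagate.
  then x6 is forced to True.
Set x2 = False and propagate.
Branch on x3: take x3 = False.
  then x8 is forced to False.
  then x10 is forced to False.
The remaining clauses are satisfied by x5 = False, x7 = False, x9 = False, x11 = False.
Every clause has at least one true literal under this assignment.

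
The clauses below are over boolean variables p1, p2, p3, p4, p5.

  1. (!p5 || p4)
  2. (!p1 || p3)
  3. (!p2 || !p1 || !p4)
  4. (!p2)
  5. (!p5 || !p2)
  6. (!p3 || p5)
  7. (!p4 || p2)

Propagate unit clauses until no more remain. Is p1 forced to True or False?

False

(!p2) stands alone — p2 = False.
(p2 || !p4): since p2 = False, the clause reduces to (!p4). p4 = False.
(!p5 || p4): since p4 = False, the clause reduces to (!p5). p5 = False.
In (!p3 || p5), p5 is now false; !p3 must hold, so p3 = False.
(p3 || !p1) with p3 = False leaves only !p1, so p1 = False.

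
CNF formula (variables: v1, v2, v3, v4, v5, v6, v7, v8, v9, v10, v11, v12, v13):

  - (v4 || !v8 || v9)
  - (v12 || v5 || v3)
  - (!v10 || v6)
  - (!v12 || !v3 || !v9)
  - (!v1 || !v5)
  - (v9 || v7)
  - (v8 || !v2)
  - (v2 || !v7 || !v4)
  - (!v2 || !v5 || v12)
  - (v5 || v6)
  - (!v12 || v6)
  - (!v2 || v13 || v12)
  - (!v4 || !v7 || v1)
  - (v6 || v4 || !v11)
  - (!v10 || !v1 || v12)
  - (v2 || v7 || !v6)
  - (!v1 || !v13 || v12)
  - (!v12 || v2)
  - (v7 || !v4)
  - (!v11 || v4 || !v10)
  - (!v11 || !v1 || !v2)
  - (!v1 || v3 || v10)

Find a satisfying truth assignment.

Pure literal: v11 appears only negated; assign v11 = False.
Branch on v1: take v1 = False.
For the remaining variables, v2 = False, v3 = True, v4 = False, v5 = True, v6 = False, v7 = True, v8 = False, v9 = True, v10 = False, v12 = False, v13 = False works.
Check each clause:
  1. (v4 || !v8 || v9) — !v8 is true.
  2. (v3 || v12 || v5) — v3 is true.
  3. (v6 || !v10) — !v10 is true.
  4. (!v12 || !v3 || !v9) — !v12 is true.
  5. (!v1 || !v5) — !v1 is true.
  6. (v9 || v7) — v9 is true.
  7. (!v2 || v8) — !v2 is true.
  8. (!v7 || v2 || !v4) — !v4 is true.
  9. (v12 || !v5 || !v2) — !v2 is true.
  10. (v5 || v6) — v5 is true.
  11. (!v12 || v6) — !v12 is true.
  12. (v13 || !v2 || v12) — !v2 is true.
  13. (v1 || !v7 || !v4) — !v4 is true.
  14. (v4 || v6 || !v11) — !v11 is true.
  15. (!v10 || v12 || !v1) — !v1 is true.
  16. (v2 || !v6 || v7) — !v6 is true.
  17. (!v13 || !v1 || v12) — !v13 is true.
  18. (v2 || !v12) — !v12 is true.
  19. (!v4 || v7) — !v4 is true.
  20. (!v10 || !v11 || v4) — !v11 is true.
  21. (!v2 || !v1 || !v11) — !v11 is true.
  22. (!v1 || v3 || v10) — v3 is true.

v1=0, v2=0, v3=1, v4=0, v5=1, v6=0, v7=1, v8=0, v9=1, v10=0, v11=0, v12=0, v13=0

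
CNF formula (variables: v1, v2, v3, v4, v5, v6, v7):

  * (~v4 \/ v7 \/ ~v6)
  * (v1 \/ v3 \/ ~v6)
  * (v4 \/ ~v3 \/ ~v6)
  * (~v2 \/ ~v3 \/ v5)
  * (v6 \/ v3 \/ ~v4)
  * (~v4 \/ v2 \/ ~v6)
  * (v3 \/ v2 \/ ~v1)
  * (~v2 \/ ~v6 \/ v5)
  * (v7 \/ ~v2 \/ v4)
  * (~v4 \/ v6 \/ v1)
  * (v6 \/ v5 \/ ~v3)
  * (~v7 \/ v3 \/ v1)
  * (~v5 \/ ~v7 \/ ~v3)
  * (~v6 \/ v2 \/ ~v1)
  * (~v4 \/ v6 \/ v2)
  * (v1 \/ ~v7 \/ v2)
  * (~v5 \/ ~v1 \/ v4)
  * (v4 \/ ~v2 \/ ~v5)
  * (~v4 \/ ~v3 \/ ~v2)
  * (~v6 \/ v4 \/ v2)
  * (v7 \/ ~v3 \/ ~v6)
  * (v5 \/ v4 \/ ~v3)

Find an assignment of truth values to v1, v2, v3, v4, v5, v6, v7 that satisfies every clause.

Set v1 = True and propagate.
For the remaining variables, v2 = True, v3 = False, v4 = False, v5 = False, v6 = False, v7 = True works.
Every clause has at least one true literal under this assignment.

v1 = True  v2 = True  v3 = False  v4 = False  v5 = False  v6 = False  v7 = True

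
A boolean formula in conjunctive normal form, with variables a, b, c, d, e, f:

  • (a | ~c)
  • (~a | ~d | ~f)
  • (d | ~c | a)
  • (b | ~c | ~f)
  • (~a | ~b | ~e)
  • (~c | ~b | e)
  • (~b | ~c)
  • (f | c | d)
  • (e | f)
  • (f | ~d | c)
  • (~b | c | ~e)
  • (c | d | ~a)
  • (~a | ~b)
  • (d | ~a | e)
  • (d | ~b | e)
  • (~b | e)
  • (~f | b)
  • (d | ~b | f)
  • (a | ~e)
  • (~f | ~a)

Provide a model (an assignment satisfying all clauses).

a=True  b=False  c=True  d=True  e=True  f=False

Set a = True and propagate.
  then b is forced to False.
  then f is forced to False.
  then e is forced to True.
For the remaining variables, c = True, d = True works.
Every clause has at least one true literal under this assignment.
Check each clause:
  1. (a | ~c) — a is true.
  2. (~f | ~a | ~d) — ~f is true.
  3. (a | d | ~c) — a is true.
  4. (b | ~f | ~c) — ~f is true.
  5. (~b | ~e | ~a) — ~b is true.
  6. (~b | e | ~c) — e is true.
  7. (~c | ~b) — ~b is true.
  8. (c | f | d) — c is true.
  9. (e | f) — e is true.
  10. (c | ~d | f) — c is true.
  11. (~b | ~e | c) — c is true.
  12. (d | ~a | c) — c is true.
  13. (~a | ~b) — ~b is true.
  14. (d | e | ~a) — d is true.
  15. (~b | d | e) — d is true.
  16. (~b | e) — e is true.
  17. (b | ~f) — ~f is true.
  18. (f | ~b | d) — d is true.
  19. (a | ~e) — a is true.
  20. (~a | ~f) — ~f is true.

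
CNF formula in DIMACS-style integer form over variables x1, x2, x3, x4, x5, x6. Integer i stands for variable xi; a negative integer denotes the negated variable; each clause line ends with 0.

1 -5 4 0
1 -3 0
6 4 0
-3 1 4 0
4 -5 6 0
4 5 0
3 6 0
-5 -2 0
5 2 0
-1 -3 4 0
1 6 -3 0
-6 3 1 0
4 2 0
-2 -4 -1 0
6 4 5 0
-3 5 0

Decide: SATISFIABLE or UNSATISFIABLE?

Branch on x1: take x1 = True.
Branch on x2: take x2 = False.
  then x5 is forced to True.
  then x4 is forced to True.
Set x3 = True and propagate.
x6 is now unconstrained; take x6 = True.
So x1=True, x2=False, x3=True, x4=True, x5=True, x6=True is a satisfying assignment.

SATISFIABLE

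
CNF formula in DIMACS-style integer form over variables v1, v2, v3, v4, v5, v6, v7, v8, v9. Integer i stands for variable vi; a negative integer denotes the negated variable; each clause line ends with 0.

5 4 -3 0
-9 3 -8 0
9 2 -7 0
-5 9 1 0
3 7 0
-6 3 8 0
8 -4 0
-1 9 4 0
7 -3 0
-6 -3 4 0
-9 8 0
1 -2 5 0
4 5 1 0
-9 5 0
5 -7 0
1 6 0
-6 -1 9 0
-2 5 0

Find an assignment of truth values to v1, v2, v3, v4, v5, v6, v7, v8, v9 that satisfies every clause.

Branch on v1: take v1 = True.
Branch on v2: take v2 = False.
Branch on v3: take v3 = True.
  then v7 is forced to True.
  then v9 is forced to True.
  then v8 is forced to True.
  then v5 is forced to True.
For the remaining variables, v4 = True, v6 = True works.

v1=True, v2=False, v3=True, v4=True, v5=True, v6=True, v7=True, v8=True, v9=True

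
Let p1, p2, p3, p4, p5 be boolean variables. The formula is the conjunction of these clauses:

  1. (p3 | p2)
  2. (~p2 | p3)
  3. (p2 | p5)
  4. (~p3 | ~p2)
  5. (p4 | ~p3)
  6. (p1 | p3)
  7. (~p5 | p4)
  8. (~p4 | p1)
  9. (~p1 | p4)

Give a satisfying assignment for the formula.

Set p1 = True and propagate.
  then p4 is forced to True.
Try p2 = False.
  then p3 is forced to True.
  then p5 is forced to True.
Every clause has at least one true literal under this assignment.

p1 = True, p2 = False, p3 = True, p4 = True, p5 = True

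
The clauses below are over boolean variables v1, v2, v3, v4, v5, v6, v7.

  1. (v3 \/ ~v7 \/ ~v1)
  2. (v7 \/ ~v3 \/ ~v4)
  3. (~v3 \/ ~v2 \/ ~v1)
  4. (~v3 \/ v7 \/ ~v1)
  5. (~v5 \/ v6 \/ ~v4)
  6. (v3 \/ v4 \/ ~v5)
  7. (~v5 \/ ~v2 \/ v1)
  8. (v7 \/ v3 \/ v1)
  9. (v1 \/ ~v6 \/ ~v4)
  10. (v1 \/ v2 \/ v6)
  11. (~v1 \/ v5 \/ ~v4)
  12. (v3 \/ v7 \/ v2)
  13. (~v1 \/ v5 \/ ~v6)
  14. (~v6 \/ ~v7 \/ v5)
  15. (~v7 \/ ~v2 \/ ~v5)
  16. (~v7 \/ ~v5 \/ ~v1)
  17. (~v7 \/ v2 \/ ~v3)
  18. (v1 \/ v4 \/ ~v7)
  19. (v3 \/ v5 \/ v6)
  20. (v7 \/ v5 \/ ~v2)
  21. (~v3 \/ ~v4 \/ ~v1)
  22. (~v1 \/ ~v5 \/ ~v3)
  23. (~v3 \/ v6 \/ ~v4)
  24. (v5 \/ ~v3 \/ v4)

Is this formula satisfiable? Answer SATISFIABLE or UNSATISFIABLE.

Set v1 = True and propagate.
The remaining clauses are satisfied by v2 = True, v3 = False, v4 = True, v5 = True, v6 = True, v7 = False.
Every clause has at least one true literal under this assignment.
So v1=True, v2=True, v3=False, v4=True, v5=True, v6=True, v7=False is a satisfying assignment.

SATISFIABLE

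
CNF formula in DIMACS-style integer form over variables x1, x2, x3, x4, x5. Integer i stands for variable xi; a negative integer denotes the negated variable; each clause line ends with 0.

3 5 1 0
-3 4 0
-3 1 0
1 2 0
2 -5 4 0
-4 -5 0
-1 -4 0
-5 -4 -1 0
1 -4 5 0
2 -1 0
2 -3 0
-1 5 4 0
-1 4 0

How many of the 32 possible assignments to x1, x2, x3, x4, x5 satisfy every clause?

The models are:
  x1=0 x2=1 x3=0 x4=0 x5=1
Count: 1.

1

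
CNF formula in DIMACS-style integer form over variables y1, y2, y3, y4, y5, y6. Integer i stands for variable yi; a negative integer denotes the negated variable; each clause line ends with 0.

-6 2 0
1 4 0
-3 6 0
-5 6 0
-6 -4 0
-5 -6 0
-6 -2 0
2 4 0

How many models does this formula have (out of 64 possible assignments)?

The models are:
  y1=0 y2=0 y3=0 y4=1 y5=0 y6=0
  y1=0 y2=1 y3=0 y4=1 y5=0 y6=0
  y1=1 y2=0 y3=0 y4=1 y5=0 y6=0
  y1=1 y2=1 y3=0 y4=0 y5=0 y6=0
  y1=1 y2=1 y3=0 y4=1 y5=0 y6=0
Count: 5.

5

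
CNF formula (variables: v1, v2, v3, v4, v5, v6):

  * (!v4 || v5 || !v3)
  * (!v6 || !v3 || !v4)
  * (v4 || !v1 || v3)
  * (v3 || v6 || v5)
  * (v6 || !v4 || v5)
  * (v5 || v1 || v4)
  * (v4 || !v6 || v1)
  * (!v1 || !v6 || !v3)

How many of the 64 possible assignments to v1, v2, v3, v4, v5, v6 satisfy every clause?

24

Split on v4, then v3.
  v4=1, v3=1: remaining (v1,v2,v5,v6) ∈ {(0,0,1,0); (0,1,1,0); (1,0,1,0); (1,1,1,0)} — 4.
  v4=1, v3=0: v1, v2 free; 3 ways for (v5,v6) × 2^2 = 12.
  v4=0, v3=1: v2 free; 3 ways for (v1,v5,v6) × 2^1 = 6.
  v4=0, v3=0: remaining (v1,v2,v5,v6) ∈ {(0,0,1,0); (0,1,1,0)} — 2.
Total: 4 + 12 + 6 + 2 = 24.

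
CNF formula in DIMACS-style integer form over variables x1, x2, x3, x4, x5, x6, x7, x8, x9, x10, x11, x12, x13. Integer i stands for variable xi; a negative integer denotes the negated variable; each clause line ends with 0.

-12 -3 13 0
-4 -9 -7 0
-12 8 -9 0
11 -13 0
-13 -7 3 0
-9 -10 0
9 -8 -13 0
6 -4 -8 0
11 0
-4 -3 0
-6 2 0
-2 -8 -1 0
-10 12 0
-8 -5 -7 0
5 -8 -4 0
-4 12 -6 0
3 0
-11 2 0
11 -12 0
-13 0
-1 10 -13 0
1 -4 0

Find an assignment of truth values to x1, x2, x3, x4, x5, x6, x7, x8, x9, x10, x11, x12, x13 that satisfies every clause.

x1=0, x2=1, x3=1, x4=0, x5=1, x6=0, x7=0, x8=1, x9=1, x10=0, x11=1, x12=0, x13=0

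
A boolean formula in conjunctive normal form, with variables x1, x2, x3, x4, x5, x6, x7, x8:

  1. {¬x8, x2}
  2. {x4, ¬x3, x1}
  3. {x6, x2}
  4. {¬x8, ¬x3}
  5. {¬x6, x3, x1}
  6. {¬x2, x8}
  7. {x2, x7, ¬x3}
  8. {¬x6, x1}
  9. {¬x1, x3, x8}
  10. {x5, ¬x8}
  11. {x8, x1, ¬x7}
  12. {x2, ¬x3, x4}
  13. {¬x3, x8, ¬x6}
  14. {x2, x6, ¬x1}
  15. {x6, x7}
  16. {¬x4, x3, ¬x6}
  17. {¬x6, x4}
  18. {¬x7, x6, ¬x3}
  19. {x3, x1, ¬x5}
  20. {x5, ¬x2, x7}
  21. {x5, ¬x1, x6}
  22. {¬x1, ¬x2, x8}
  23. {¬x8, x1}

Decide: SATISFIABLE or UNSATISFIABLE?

Try x1 = True.
Try x2 = True.
  then x8 is forced to True.
  then x3 is forced to False.
  then x5 is forced to True.
The remaining clauses are satisfied by x4 = False, x6 = False, x7 = True.
So x1=True, x2=True, x3=False, x4=False, x5=True, x6=False, x7=True, x8=True is a satisfying assignment.

SATISFIABLE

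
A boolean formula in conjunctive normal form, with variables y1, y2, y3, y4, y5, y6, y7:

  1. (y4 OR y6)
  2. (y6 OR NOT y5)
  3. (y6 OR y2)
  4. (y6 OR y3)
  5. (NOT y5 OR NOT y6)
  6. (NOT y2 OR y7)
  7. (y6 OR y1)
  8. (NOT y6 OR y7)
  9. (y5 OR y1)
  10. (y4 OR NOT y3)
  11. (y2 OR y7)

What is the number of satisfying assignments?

Case analysis on y6 and y2:
  y6=1, y2=1: remaining (y1,y3,y4,y5,y7) ∈ {(1,0,0,0,1); (1,0,1,0,1); (1,1,1,0,1)} — 3.
  y6=1, y2=0: remaining (y1,y3,y4,y5,y7) ∈ {(1,0,0,0,1); (1,0,1,0,1); (1,1,1,0,1)} — 3.
  y6=0, y2=1: remaining (y1,y3,y4,y5,y7) ∈ {(1,1,1,0,1)} — 1.
  y6=0, y2=0: a clause becomes empty — 0.
Total: 3 + 3 + 1 + 0 = 7.

7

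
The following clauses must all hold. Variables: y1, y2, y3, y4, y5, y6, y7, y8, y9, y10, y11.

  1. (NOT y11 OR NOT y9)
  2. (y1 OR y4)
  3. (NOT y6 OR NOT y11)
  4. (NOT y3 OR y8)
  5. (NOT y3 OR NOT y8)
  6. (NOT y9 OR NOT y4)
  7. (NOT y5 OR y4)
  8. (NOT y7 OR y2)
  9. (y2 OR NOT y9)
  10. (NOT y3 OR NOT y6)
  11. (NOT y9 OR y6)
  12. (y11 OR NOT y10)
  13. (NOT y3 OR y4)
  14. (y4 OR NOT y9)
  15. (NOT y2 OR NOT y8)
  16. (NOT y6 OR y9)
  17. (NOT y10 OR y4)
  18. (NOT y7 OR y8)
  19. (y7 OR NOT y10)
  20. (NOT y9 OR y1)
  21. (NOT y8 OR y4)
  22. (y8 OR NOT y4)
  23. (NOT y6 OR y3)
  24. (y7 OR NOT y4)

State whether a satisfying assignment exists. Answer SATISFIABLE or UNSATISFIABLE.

y1 occurs only positively in the remaining clauses — set y1 = True.
y5 occurs only negated in the remaining clauses — set y5 = False.
Set y2 = False and propagate.
  then y7 is forced to False.
  then y9 is forced to False.
  then y6 is forced to False.
  then y10 is forced to False.
  then y4 is forced to False.
  then y3 is forced to False.
  then y8 is forced to False.
y11 is now unconstrained; take y11 = True.
So y1 = 1, y2 = 0, y3 = 0, y4 = 0, y5 = 0, y6 = 0, y7 = 0, y8 = 0, y9 = 0, y10 = 0, y11 = 1 is a satisfying assignment.

SATISFIABLE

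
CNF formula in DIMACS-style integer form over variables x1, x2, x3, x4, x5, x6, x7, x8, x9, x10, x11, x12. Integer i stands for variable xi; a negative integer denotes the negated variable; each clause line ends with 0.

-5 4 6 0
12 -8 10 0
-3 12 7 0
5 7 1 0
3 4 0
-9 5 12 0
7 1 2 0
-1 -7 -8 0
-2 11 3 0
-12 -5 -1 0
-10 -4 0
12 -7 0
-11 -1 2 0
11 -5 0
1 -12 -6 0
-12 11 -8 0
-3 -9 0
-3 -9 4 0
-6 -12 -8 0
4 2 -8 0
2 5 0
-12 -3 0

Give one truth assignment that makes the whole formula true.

x1=1, x2=1, x3=0, x4=1, x5=0, x6=1, x7=1, x8=0, x9=1, x10=0, x11=1, x12=1

Pure literal: x8 appears only negated; assign x8 = False.
Try x1 = True.
The remaining clauses are satisfied by x2 = True, x3 = False, x4 = True, x5 = False, x6 = True, x7 = True, x9 = True, x10 = False, x11 = True, x12 = True.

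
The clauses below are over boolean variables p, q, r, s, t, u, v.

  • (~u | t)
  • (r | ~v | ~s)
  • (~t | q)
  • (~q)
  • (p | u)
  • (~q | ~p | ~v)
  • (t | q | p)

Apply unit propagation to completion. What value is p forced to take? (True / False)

True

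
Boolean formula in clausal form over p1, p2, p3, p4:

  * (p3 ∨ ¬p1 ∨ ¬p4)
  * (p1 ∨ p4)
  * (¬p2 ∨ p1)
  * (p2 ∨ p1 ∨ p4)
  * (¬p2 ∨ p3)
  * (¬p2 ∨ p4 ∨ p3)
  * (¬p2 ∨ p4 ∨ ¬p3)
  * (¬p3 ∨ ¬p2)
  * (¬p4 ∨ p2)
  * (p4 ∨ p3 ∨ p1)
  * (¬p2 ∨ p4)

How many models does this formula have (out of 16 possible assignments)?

Satisfying assignments:
  p1=1 p2=0 p3=0 p4=0
  p1=1 p2=0 p3=1 p4=0
Count: 2.

2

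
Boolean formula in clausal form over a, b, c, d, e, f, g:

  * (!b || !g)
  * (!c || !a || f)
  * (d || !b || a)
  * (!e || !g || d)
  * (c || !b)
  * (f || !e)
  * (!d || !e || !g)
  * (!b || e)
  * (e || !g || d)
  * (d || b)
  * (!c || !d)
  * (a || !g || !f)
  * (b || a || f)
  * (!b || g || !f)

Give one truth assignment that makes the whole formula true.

a=T, b=F, c=F, d=T, e=T, f=T, g=F

Check each clause:
  1. (!g || !b) — !g is true.
  2. (!c || f || !a) — !c is true.
  3. (!b || a || d) — a is true.
  4. (!g || !e || d) — !g is true.
  5. (!b || c) — !b is true.
  6. (f || !e) — f is true.
  7. (!e || !d || !g) — !g is true.
  8. (e || !b) — e is true.
  9. (!g || d || e) — !g is true.
  10. (b || d) — d is true.
  11. (!c || !d) — !c is true.
  12. (!f || a || !g) — a is true.
  13. (f || a || b) — a is true.
  14. (!f || !b || g) — !b is true.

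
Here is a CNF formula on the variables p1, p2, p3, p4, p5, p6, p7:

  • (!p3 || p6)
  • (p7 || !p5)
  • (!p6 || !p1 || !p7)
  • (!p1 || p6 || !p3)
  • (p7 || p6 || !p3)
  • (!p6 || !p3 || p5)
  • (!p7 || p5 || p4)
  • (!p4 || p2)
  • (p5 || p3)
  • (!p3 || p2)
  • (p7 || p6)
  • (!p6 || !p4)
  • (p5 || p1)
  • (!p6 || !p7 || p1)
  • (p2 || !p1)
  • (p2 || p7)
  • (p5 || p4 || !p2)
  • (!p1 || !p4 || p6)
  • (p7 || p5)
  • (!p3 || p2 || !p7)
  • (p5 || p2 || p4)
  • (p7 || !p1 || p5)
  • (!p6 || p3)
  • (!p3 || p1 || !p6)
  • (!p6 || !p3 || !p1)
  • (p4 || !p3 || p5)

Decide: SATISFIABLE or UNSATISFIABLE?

Set p1 = True and propagate.
  then p2 is forced to True.
Set p3 = False and propagate.
  then p5 is forced to True.
  then p7 is forced to True.
  then p6 is forced to False.
  then p4 is forced to False.
So p1 = True, p2 = True, p3 = False, p4 = False, p5 = True, p6 = False, p7 = True is a satisfying assignment.

SATISFIABLE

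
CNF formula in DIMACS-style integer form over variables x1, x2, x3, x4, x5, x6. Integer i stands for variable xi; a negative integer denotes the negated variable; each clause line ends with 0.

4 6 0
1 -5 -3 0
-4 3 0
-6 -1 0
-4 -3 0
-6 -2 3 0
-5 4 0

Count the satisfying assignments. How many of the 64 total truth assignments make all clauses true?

3

Satisfying assignments:
  x1=F x2=F x3=F x4=F x5=F x6=T
  x1=F x2=F x3=T x4=F x5=F x6=T
  x1=F x2=T x3=T x4=F x5=F x6=T
That's 3 in total.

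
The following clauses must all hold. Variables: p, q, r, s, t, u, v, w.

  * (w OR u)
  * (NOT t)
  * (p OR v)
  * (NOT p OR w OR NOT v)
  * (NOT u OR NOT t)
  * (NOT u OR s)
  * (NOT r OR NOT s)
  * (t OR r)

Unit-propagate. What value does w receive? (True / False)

True

Unit clause (NOT t) sets t = False.
From (t OR r) and t = False: r = True.
From (NOT s OR NOT r) and r = True: s = False.
(s OR NOT u) with s = False leaves only NOT u, so u = False.
In (u OR w), u is now false; w must hold, so w = True.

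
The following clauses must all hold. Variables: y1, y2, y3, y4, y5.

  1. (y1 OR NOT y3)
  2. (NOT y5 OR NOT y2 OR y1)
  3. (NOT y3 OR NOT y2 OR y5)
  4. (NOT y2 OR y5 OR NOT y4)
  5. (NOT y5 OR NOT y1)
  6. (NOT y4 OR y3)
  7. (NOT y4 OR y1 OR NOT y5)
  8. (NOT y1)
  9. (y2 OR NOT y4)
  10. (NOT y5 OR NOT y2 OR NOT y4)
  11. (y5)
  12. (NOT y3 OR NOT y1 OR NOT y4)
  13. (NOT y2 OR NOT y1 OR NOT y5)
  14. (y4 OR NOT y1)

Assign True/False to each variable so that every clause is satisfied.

y1=False  y2=False  y3=False  y4=False  y5=True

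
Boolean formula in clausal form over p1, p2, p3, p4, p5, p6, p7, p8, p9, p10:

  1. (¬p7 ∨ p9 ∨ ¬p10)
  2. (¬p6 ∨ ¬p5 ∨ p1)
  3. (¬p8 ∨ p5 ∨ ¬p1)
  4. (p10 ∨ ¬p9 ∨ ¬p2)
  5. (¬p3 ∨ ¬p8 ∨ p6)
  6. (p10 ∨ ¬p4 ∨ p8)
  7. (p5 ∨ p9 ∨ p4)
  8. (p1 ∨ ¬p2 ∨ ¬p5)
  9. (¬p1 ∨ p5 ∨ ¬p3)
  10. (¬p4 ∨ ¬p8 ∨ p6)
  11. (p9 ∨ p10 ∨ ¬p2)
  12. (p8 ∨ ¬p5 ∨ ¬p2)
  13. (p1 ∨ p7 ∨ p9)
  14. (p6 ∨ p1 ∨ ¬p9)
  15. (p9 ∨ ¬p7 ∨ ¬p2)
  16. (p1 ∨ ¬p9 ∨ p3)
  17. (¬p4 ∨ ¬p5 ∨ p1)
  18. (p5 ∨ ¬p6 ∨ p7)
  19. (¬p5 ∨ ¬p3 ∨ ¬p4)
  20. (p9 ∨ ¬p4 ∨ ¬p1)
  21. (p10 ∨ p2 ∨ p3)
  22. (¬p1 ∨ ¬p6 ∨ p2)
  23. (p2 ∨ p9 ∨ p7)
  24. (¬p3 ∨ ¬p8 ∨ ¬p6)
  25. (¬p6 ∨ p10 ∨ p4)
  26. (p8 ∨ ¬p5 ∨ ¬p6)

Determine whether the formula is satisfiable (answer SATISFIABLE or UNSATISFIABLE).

Try p1 = True.
Set p2 = True and propagate.
Try p3 = False.
The remaining clauses are satisfied by p4 = True, p5 = False, p6 = True, p7 = True, p8 = False, p9 = True, p10 = True.
So p1 = True, p2 = True, p3 = False, p4 = True, p5 = False, p6 = True, p7 = True, p8 = False, p9 = True, p10 = True is a satisfying assignment.

SATISFIABLE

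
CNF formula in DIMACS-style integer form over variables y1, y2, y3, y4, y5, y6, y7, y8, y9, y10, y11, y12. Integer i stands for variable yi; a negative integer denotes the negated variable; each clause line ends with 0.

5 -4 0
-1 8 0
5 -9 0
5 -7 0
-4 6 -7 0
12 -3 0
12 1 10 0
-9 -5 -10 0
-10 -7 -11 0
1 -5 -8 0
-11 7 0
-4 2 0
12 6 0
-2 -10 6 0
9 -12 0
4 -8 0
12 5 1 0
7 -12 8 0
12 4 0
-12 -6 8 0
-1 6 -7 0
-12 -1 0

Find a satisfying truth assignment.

y3 occurs only negated in the remaining clauses — set y3 = False.
Try y1 = False.
Try y2 = False.
  then y4 is forced to False.
  then y8 is forced to False.
  then y12 is forced to True.
  then y9 is forced to True.
  then y5 is forced to True.
  then y10 is forced to False.
  then y7 is forced to True.
  then y6 is forced to False.
y11 is now unconstrained; take y11 = True.
Every clause has at least one true literal under this assignment.

y1 = F, y2 = F, y3 = F, y4 = F, y5 = T, y6 = F, y7 = T, y8 = F, y9 = T, y10 = F, y11 = T, y12 = T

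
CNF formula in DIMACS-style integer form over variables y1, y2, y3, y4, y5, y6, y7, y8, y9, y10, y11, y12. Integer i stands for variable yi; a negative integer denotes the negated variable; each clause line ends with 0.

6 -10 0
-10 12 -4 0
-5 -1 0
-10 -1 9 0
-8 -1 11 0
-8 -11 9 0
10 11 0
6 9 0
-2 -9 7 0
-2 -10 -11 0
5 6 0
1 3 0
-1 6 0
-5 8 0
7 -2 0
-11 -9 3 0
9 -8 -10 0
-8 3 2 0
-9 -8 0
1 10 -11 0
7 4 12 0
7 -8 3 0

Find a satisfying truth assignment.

y1=0, y2=1, y3=1, y4=0, y5=0, y6=1, y7=1, y8=0, y9=1, y10=1, y11=0, y12=0

Check each clause:
  1. (NOT y10 OR y6) — y6 is true.
  2. (NOT y4 OR NOT y10 OR y12) — NOT y4 is true.
  3. (NOT y1 OR NOT y5) — NOT y5 is true.
  4. (NOT y10 OR NOT y1 OR y9) — y9 is true.
  5. (NOT y1 OR y11 OR NOT y8) — NOT y8 is true.
  6. (y9 OR NOT y11 OR NOT y8) — NOT y8 is true.
  7. (y10 OR y11) — y10 is true.
  8. (y6 OR y9) — y9 is true.
  9. (NOT y2 OR y7 OR NOT y9) — y7 is true.
  10. (NOT y11 OR NOT y2 OR NOT y10) — NOT y11 is true.
  11. (y5 OR y6) — y6 is true.
  12. (y3 OR y1) — y3 is true.
  13. (y6 OR NOT y1) — y6 is true.
  14. (y8 OR NOT y5) — NOT y5 is true.
  15. (y7 OR NOT y2) — y7 is true.
  16. (NOT y11 OR y3 OR NOT y9) — y3 is true.
  17. (y9 OR NOT y8 OR NOT y10) — NOT y8 is true.
  18. (y3 OR NOT y8 OR y2) — NOT y8 is true.
  19. (NOT y9 OR NOT y8) — NOT y8 is true.
  20. (y1 OR NOT y11 OR y10) — y10 is true.
  21. (y12 OR y4 OR y7) — y7 is true.
  22. (y7 OR NOT y8 OR y3) — NOT y8 is true.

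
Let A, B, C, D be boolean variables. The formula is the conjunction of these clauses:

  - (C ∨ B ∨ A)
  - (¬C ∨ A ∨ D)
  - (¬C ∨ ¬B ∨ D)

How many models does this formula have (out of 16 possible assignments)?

11

Split on C, then A.
  C=1, A=1: remaining (B,D) ∈ {(0,0); (0,1); (1,1)} — 3.
  C=1, A=0: remaining (B,D) ∈ {(0,1); (1,1)} — 2.
  C=0, A=1: remaining (B,D) ∈ {(0,0); (0,1); (1,0); (1,1)} — 4.
  C=0, A=0: remaining (B,D) ∈ {(1,0); (1,1)} — 2.
Total: 3 + 2 + 4 + 2 = 11.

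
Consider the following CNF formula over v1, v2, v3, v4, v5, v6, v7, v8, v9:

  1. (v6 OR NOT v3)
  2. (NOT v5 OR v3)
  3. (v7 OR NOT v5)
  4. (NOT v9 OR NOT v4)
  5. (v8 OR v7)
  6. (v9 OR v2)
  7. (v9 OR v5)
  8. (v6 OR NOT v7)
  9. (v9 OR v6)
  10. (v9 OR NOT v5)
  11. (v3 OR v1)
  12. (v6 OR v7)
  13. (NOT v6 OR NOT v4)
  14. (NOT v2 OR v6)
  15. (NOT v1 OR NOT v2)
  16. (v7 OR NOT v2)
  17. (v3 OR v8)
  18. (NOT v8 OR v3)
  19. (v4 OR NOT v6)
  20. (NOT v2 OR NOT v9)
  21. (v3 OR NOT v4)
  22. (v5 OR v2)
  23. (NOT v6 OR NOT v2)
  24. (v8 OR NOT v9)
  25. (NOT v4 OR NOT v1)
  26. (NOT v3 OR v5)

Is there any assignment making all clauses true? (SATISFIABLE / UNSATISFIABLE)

v6 = True:
  propagation gives v4=False; an empty clause results — contradiction.
v6 = False:
  propagation gives v3=False, v5=False, v9=True, v4=False; an empty clause results — contradiction.
Every branch closes, so no satisfying assignment exists.

UNSATISFIABLE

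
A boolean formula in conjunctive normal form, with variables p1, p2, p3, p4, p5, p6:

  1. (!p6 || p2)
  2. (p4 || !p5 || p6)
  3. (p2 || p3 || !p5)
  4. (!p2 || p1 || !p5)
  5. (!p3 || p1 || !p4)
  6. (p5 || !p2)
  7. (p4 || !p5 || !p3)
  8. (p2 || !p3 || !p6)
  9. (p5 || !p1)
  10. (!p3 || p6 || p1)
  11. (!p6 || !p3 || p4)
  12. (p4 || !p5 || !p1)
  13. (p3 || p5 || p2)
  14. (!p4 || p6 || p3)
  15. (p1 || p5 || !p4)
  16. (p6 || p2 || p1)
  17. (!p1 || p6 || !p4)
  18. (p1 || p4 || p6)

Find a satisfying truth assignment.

p1=T, p2=T, p3=T, p4=T, p5=T, p6=T

Set p1 = True and propagate.
  then p5 is forced to True.
  then p4 is forced to True.
  then p6 is forced to True.
  then p2 is forced to True.
p3 is now unconstrained; take p3 = True.
Every clause has at least one true literal under this assignment.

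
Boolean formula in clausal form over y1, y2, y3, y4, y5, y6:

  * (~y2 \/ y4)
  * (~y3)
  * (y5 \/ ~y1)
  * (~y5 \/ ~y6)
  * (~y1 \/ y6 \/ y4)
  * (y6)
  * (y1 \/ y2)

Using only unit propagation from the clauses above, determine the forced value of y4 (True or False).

True

(~y3) is a unit clause: y3 = False.
Unit clause (y6) sets y6 = True.
From (~y5 \/ ~y6) and y6 = True: y5 = False.
(~y1 \/ y5) with y5 = False leaves only ~y1, so y1 = False.
(y1 \/ y2): since y1 = False, the clause reduces to (y2). y2 = True.
From (~y2 \/ y4) and y2 = True: y4 = True.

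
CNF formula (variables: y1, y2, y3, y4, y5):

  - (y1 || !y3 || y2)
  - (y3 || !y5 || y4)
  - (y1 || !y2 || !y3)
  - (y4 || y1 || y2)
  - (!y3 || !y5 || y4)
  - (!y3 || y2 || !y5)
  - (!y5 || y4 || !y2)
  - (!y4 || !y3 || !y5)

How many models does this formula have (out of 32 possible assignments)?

15

Case analysis on y3 and y2:
  y3=1, y2=1: remaining (y1,y4,y5) ∈ {(1,0,0); (1,1,0)} — 2.
  y3=1, y2=0: remaining (y1,y4,y5) ∈ {(1,0,0); (1,1,0)} — 2.
  y3=0, y2=1: y1 free; 3 ways for (y4,y5) × 2^1 = 6.
  y3=0, y2=0: 5 of the 8 assignments to (y1,y4,y5) work.
Total: 2 + 2 + 6 + 5 = 15.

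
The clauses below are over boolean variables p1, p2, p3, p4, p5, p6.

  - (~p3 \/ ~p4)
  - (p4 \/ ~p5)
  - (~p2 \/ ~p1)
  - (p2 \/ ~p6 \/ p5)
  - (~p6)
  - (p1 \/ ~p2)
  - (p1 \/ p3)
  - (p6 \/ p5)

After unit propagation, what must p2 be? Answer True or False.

False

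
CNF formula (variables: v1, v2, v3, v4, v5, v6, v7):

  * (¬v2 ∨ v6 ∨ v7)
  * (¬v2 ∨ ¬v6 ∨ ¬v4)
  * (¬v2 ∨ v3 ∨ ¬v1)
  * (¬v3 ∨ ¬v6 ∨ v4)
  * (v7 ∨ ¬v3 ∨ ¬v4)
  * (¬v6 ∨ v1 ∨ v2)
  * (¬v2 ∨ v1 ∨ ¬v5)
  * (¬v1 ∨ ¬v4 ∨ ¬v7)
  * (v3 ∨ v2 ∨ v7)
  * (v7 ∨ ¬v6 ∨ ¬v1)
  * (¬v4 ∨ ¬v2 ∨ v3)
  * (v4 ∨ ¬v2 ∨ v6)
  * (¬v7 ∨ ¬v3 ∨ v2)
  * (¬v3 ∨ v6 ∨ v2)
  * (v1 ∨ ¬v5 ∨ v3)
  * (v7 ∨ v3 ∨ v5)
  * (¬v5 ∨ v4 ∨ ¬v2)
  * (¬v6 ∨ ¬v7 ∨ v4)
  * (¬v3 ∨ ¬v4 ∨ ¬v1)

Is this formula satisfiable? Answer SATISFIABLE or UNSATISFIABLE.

SATISFIABLE

Try v1 = False.
For the remaining variables, v2 = False, v3 = False, v4 = True, v5 = False, v6 = False, v7 = True works.
So v1=F, v2=F, v3=F, v4=T, v5=F, v6=F, v7=T is a satisfying assignment.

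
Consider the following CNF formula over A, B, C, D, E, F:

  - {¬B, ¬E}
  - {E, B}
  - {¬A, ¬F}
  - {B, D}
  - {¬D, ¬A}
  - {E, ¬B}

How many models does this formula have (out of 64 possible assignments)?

4

Satisfying assignments:
  A=F B=F C=F D=T E=T F=F
  A=F B=F C=F D=T E=T F=T
  A=F B=F C=T D=T E=T F=F
  A=F B=F C=T D=T E=T F=T
Count: 4.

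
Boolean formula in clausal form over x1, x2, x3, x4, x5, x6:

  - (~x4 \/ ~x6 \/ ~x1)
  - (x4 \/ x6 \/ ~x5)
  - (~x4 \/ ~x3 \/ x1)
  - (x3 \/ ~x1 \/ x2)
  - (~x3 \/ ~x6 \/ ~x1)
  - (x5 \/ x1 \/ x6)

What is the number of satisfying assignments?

Split on x1, then x6.
  x1=1, x6=1: remaining (x2,x3,x4,x5) ∈ {(1,0,0,0); (1,0,0,1)} — 2.
  x1=1, x6=0: 9 of the 16 assignments to (x2,x3,x4,x5) work.
  x1=0, x6=1: x2, x5 free; 3 ways for (x3,x4) × 2^2 = 12.
  x1=0, x6=0: remaining (x2,x3,x4,x5) ∈ {(0,0,1,1); (1,0,1,1)} — 2.
Total: 2 + 9 + 12 + 2 = 25.

25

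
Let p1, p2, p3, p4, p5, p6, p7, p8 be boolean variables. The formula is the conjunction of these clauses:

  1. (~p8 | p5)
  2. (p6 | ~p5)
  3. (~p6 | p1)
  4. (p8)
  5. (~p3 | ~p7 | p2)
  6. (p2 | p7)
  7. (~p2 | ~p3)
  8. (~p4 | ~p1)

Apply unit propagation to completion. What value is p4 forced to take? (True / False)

Unit clause (p8) sets p8 = True.
(~p8 | p5): since p8 = True, the clause reduces to (p5). p5 = True.
From (~p5 | p6) and p5 = True: p6 = True.
(p1 | ~p6) with p6 = True leaves only p1, so p1 = True.
(~p4 | ~p1) with p1 = True leaves only ~p4, so p4 = False.

False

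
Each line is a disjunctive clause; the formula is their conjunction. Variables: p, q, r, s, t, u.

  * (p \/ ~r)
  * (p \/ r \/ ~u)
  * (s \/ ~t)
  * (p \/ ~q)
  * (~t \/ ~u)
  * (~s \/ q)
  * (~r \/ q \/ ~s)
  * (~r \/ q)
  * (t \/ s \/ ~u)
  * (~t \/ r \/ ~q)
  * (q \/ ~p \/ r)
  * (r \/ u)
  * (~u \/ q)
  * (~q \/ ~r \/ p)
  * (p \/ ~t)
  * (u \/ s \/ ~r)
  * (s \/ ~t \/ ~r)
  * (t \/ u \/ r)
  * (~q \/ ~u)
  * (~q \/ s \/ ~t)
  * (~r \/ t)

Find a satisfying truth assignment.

p = 1, q = 1, r = 1, s = 1, t = 1, u = 0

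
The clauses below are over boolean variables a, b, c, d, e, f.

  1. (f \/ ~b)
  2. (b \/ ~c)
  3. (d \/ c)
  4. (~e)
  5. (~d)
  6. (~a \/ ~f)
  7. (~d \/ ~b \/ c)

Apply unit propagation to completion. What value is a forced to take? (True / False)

False

Unit clause (~e) sets e = False.
(~d) stands alone — d = False.
From (d \/ c) and d = False: c = True.
(~c \/ b): since c = True, the clause reduces to (b). b = True.
(~b \/ f): since b = True, the clause reduces to (f). f = True.
(~a \/ ~f) with f = True leaves only ~a, so a = False.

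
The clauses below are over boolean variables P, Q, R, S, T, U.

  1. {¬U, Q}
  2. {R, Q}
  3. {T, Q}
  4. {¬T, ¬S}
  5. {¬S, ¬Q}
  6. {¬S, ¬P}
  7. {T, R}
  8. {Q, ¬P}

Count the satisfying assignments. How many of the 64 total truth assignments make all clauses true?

13

Split on Q, then S.
  Q=1, S=1: a clause becomes empty — 0.
  Q=1, S=0: P, U free; 3 ways for (R,T) × 2^2 = 12.
  Q=0, S=1: a clause becomes empty — 0.
  Q=0, S=0: remaining (P,R,T,U) ∈ {(0,1,1,0)} — 1.
Total: 0 + 12 + 0 + 1 = 13.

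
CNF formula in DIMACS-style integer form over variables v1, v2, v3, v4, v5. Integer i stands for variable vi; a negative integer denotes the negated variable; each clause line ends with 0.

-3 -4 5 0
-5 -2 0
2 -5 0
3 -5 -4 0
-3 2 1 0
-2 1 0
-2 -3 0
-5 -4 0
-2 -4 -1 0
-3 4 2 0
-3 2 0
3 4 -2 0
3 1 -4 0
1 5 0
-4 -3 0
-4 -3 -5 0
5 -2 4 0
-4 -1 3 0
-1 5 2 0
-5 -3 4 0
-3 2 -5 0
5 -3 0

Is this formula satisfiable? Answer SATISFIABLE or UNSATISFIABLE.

UNSATISFIABLE

v3 = True:
  propagation gives v2=False; an empty clause results — contradiction.
v3 = False:
  v2 = True:
    propagation gives v5=False, v1=True, v4=False; an empty clause results — contradiction.
  v2 = False:
    propagation gives v5=False, v1=True; an empty clause results — contradiction.
Every branch closes, so no satisfying assignment exists.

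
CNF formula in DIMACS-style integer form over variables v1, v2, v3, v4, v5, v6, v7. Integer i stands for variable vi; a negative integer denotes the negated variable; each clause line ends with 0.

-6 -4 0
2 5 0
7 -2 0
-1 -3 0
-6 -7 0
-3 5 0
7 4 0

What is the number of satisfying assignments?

19

Case analysis on v7 and v2:
  v7=T, v2=T: v4 free; 5 ways for (v1,v3,v5,v6) × 2^1 = 10.
  v7=T, v2=F: v4 free; 3 ways for (v1,v3,v5,v6) × 2^1 = 6.
  v7=F, v2=T: a clause becomes empty — 0.
  v7=F, v2=F: remaining (v1,v3,v4,v5,v6) ∈ {(F,F,T,T,F); (F,T,T,T,F); (T,F,T,T,F)} — 3.
Total: 10 + 6 + 0 + 3 = 19.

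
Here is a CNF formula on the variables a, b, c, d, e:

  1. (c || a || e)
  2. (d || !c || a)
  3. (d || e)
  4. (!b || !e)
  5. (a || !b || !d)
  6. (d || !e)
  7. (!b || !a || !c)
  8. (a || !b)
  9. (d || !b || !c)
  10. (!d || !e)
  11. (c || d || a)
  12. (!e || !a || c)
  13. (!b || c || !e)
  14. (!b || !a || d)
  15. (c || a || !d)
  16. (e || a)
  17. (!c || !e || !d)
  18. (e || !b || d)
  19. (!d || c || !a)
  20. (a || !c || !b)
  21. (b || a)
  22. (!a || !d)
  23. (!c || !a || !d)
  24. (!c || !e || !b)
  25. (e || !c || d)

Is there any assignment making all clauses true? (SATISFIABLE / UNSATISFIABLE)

UNSATISFIABLE

a = True:
  propagation gives d=False, e=True; an empty clause results — contradiction.
a = False:
  propagation gives b=False; an empty clause results — contradiction.
Every branch closes, so no satisfying assignment exists.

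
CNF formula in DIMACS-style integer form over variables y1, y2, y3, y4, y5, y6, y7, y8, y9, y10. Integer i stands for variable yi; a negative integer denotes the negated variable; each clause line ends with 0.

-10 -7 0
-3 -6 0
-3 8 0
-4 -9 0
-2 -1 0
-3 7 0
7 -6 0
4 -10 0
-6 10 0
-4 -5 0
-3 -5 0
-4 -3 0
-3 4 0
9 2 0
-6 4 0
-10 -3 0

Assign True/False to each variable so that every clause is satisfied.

y1 occurs only negated in the remaining clauses — set y1 = False.
Pure literal: y3 appears only negated; assign y3 = False.
Set y2 = False and propagate.
  then y9 is forced to True.
  then y4 is forced to False.
  then y10 is forced to False.
  then y6 is forced to False.
y5, y7, y8 are now unconstrained; take y5 = True, y7 = False, y8 = True.

y1=False, y2=False, y3=False, y4=False, y5=True, y6=False, y7=False, y8=True, y9=True, y10=False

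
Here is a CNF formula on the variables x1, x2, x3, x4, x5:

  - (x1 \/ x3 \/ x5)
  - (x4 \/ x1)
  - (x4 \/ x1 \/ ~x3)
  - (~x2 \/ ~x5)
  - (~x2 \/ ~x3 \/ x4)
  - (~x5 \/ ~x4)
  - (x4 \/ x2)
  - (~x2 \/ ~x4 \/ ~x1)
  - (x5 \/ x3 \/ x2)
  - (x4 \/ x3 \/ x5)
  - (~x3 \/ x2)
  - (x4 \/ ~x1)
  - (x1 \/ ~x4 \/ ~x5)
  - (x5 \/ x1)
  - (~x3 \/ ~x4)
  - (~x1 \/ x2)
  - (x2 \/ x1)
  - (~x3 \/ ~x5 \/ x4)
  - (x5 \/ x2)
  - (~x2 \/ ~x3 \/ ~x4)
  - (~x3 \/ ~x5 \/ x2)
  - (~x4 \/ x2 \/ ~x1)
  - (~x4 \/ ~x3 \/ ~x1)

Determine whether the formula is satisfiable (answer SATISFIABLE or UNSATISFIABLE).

x4 = True:
  propagation gives x5=False, x1=True, x2=False; an empty clause results — contradiction.
x4 = False:
  propagation gives x1=True; an empty clause results — contradiction.
Every branch closes, so no satisfying assignment exists.

UNSATISFIABLE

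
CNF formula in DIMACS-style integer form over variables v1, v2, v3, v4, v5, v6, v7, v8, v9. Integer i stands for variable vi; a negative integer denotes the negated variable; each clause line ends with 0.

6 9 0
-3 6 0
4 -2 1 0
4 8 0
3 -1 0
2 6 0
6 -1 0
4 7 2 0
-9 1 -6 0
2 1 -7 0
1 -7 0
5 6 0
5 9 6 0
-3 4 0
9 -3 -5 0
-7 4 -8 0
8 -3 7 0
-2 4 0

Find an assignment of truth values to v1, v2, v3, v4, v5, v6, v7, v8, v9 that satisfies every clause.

v1=True  v2=True  v3=True  v4=True  v5=False  v6=True  v7=True  v8=False  v9=True

v4 occurs only positively in the remaining clauses — set v4 = True.
Set v1 = True and propagate.
  then v3 is forced to True.
  then v6 is forced to True.
For the remaining variables, v2 = True, v5 = False, v7 = True, v8 = False, v9 = True works.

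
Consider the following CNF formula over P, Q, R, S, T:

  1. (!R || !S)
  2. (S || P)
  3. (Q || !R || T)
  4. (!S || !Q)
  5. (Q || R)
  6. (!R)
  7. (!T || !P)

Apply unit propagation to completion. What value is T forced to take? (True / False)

False

(!R) is a unit clause: R = False.
From (Q || R) and R = False: Q = True.
(!Q || !S) with Q = True leaves only !S, so S = False.
(S || P): since S = False, the clause reduces to (P). P = True.
(!T || !P) with P = True leaves only !T, so T = False.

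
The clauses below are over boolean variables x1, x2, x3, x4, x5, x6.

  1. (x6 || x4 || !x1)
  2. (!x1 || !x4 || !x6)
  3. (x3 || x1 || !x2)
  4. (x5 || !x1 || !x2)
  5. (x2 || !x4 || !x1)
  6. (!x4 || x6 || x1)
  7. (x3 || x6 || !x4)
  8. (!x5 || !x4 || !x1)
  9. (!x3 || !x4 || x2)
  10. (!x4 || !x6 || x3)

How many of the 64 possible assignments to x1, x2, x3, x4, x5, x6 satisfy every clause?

Split on x4, then x1.
  x4=T, x1=T: a clause becomes empty — 0.
  x4=T, x1=F: remaining (x2,x3,x5,x6) ∈ {(T,T,F,T); (T,T,T,T)} — 2.
  x4=F, x1=T: x3 free; 3 ways for (x2,x5,x6) × 2^1 = 6.
  x4=F, x1=F: x5, x6 free; 3 ways for (x2,x3) × 2^2 = 12.
Total: 0 + 2 + 6 + 12 = 20.

20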